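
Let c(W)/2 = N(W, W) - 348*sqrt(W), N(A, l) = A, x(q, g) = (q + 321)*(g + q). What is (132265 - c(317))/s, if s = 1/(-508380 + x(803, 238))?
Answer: 87100759224 + 460545984*sqrt(317) ≈ 9.5301e+10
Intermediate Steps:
x(q, g) = (321 + q)*(g + q)
s = 1/661704 (s = 1/(-508380 + (803**2 + 321*238 + 321*803 + 238*803)) = 1/(-508380 + (644809 + 76398 + 257763 + 191114)) = 1/(-508380 + 1170084) = 1/661704 ≈ 1.5112e-6)
c(W) = -696*sqrt(W) + 2*W (c(W) = 2*(W - 348*sqrt(W)) = -696*sqrt(W) + 2*W)
(132265 - c(317))/s = (132265 - (-696*sqrt(317) + 2*317))/(1/661704) = (132265 - (-696*sqrt(317) + 634))*661704 = (132265 - (634 - 696*sqrt(317)))*661704 = (132265 + (-634 + 696*sqrt(317)))*661704 = (131631 + 696*sqrt(317))*661704 = 87100759224 + 460545984*sqrt(317)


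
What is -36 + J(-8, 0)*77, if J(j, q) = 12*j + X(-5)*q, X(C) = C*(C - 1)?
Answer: -7428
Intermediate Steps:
X(C) = C*(-1 + C)
J(j, q) = 12*j + 30*q (J(j, q) = 12*j + (-5*(-1 - 5))*q = 12*j + (-5*(-6))*q = 12*j + 30*q)
-36 + J(-8, 0)*77 = -36 + (12*(-8) + 30*0)*77 = -36 + (-96 + 0)*77 = -36 - 96*77 = -36 - 7392 = -7428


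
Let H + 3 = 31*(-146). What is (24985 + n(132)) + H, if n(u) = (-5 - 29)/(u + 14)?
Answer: 1493271/73 ≈ 20456.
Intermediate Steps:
H = -4529 (H = -3 + 31*(-146) = -3 - 4526 = -4529)
n(u) = -34/(14 + u)
(24985 + n(132)) + H = (24985 - 34/(14 + 132)) - 4529 = (24985 - 34/146) - 4529 = (24985 - 34*1/146) - 4529 = (24985 - 17/73) - 4529 = 1823888/73 - 4529 = 1493271/73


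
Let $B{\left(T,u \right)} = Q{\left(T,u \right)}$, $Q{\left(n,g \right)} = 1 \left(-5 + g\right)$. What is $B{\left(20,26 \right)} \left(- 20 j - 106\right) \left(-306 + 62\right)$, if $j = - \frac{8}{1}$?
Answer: $-276696$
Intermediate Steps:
$Q{\left(n,g \right)} = -5 + g$
$B{\left(T,u \right)} = -5 + u$
$j = -8$ ($j = \left(-8\right) 1 = -8$)
$B{\left(20,26 \right)} \left(- 20 j - 106\right) \left(-306 + 62\right) = \left(-5 + 26\right) \left(\left(-20\right) \left(-8\right) - 106\right) \left(-306 + 62\right) = 21 \left(160 - 106\right) \left(-244\right) = 21 \cdot 54 \left(-244\right) = 21 \left(-13176\right) = -276696$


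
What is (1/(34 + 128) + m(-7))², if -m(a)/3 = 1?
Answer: 235225/26244 ≈ 8.9630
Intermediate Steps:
m(a) = -3 (m(a) = -3*1 = -3)
(1/(34 + 128) + m(-7))² = (1/(34 + 128) - 3)² = (1/162 - 3)² = (-485/162)² = 235225/26244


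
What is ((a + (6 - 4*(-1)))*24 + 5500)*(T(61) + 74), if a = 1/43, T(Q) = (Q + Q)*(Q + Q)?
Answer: 3692292552/43 ≈ 8.5867e+7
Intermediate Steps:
T(Q) = 4*Q² (T(Q) = (2*Q)*(2*Q) = 4*Q²)
a = 1/43 ≈ 0.023256
((a + (6 - 4*(-1)))*24 + 5500)*(T(61) + 74) = ((1/43 + (6 - 4*(-1)))*24 + 5500)*(4*61² + 74) = ((1/43 + (6 + 4))*24 + 5500)*(4*3721 + 74) = ((1/43 + 10)*24 + 5500)*(14884 + 74) = ((431/43)*24 + 5500)*14958 = (10344/43 + 5500)*14958 = (246844/43)*14958 = 3692292552/43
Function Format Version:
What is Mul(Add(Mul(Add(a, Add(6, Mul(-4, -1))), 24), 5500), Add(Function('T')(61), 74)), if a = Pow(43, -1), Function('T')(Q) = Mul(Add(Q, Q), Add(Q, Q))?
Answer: Rational(3692292552, 43) ≈ 8.5867e+7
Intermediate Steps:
Function('T')(Q) = Mul(4, Pow(Q, 2)) (Function('T')(Q) = Mul(Mul(2, Q), Mul(2, Q)) = Mul(4, Pow(Q, 2)))
a = Rational(1, 43) ≈ 0.023256
Mul(Add(Mul(Add(a, Add(6, Mul(-4, -1))), 24), 5500), Add(Function('T')(61), 74)) = Mul(Add(Mul(Add(Rational(1, 43), Add(6, Mul(-4, -1))), 24), 5500), Add(Mul(4, Pow(61, 2)), 74)) = Mul(Add(Mul(Add(Rational(1, 43), Add(6, 4)), 24), 5500), Add(Mul(4, 3721), 74)) = Mul(Add(Mul(Add(Rational(1, 43), 10), 24), 5500), Add(14884, 74)) = Mul(Add(Mul(Rational(431, 43), 24), 5500), 14958) = Mul(Add(Rational(10344, 43), 5500), 14958) = Mul(Rational(246844, 43), 14958) = Rational(3692292552, 43)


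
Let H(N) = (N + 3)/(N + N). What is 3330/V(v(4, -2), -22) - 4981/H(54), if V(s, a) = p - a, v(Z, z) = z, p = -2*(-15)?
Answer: -4630581/494 ≈ -9373.6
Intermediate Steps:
p = 30
V(s, a) = 30 - a
H(N) = (3 + N)/(2*N) (H(N) = (3 + N)/((2*N)) = (3 + N)*(1/(2*N)) = (3 + N)/(2*N))
3330/V(v(4, -2), -22) - 4981/H(54) = 3330/(30 - 1*(-22)) - 4981*108/(3 + 54) = 3330/(30 + 22) - 4981/((1/2)*(1/54)*57) = 3330/52 - 4981/19/36 = 3330*(1/52) - 4981*36/19 = 1665/26 - 179316/19 = -4630581/494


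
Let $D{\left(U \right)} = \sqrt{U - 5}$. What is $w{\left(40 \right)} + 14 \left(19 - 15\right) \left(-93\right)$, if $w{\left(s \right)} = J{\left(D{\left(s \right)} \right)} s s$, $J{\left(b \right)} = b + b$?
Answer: $-5208 + 3200 \sqrt{35} \approx 13723.0$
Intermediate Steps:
$D{\left(U \right)} = \sqrt{-5 + U}$
$J{\left(b \right)} = 2 b$
$w{\left(s \right)} = 2 s^{2} \sqrt{-5 + s}$ ($w{\left(s \right)} = 2 \sqrt{-5 + s} s s = 2 s \sqrt{-5 + s} s = 2 s^{2} \sqrt{-5 + s}$)
$w{\left(40 \right)} + 14 \left(19 - 15\right) \left(-93\right) = 2 \cdot 40^{2} \sqrt{-5 + 40} + 14 \left(19 - 15\right) \left(-93\right) = 2 \cdot 1600 \sqrt{35} + 14 \cdot 4 \left(-93\right) = 3200 \sqrt{35} + 56 \left(-93\right) = 3200 \sqrt{35} - 5208 = -5208 + 3200 \sqrt{35}$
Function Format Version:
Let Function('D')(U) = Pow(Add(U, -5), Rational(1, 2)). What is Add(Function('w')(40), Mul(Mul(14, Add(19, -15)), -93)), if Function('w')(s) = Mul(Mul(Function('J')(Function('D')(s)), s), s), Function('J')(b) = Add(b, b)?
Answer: Add(-5208, Mul(3200, Pow(35, Rational(1, 2)))) ≈ 13723.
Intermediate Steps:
Function('D')(U) = Pow(Add(-5, U), Rational(1, 2))
Function('J')(b) = Mul(2, b)
Function('w')(s) = Mul(2, Pow(s, 2), Pow(Add(-5, s), Rational(1, 2))) (Function('w')(s) = Mul(Mul(Mul(2, Pow(Add(-5, s), Rational(1, 2))), s), s) = Mul(Mul(2, s, Pow(Add(-5, s), Rational(1, 2))), s) = Mul(2, Pow(s, 2), Pow(Add(-5, s), Rational(1, 2))))
Add(Function('w')(40), Mul(Mul(14, Add(19, -15)), -93)) = Add(Mul(2, Pow(40, 2), Pow(Add(-5, 40), Rational(1, 2))), Mul(Mul(14, Add(19, -15)), -93)) = Add(Mul(2, 1600, Pow(35, Rational(1, 2))), Mul(Mul(14, 4), -93)) = Add(Mul(3200, Pow(35, Rational(1, 2))), Mul(56, -93)) = Add(Mul(3200, Pow(35, Rational(1, 2))), -5208) = Add(-5208, Mul(3200, Pow(35, Rational(1, 2))))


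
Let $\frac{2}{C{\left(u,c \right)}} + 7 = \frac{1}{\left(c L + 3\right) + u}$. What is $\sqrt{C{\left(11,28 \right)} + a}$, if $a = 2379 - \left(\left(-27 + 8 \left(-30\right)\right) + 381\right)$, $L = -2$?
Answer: $\frac{\sqrt{197086845}}{295} \approx 47.589$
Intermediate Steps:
$C{\left(u,c \right)} = \frac{2}{-7 + \frac{1}{3 + u - 2 c}}$ ($C{\left(u,c \right)} = \frac{2}{-7 + \frac{1}{\left(c \left(-2\right) + 3\right) + u}} = \frac{2}{-7 + \frac{1}{\left(- 2 c + 3\right) + u}} = \frac{2}{-7 + \frac{1}{\left(3 - 2 c\right) + u}} = \frac{2}{-7 + \frac{1}{3 + u - 2 c}}$)
$a = 2265$ ($a = 2379 - \left(\left(-27 - 240\right) + 381\right) = 2379 - \left(-267 + 381\right) = 2379 - 114 = 2265$)
$\sqrt{C{\left(11,28 \right)} + a} = \sqrt{\frac{2 \left(-3 - 11 + 2 \cdot 28\right)}{20 - 392 + 7 \cdot 11} + 2265} = \sqrt{\frac{2 \left(-3 - 11 + 56\right)}{20 - 392 + 77} + 2265} = \sqrt{2 \frac{1}{-295} \cdot 42 + 2265} = \sqrt{2 \left(- \frac{1}{295}\right) 42 + 2265} = \sqrt{- \frac{84}{295} + 2265} = \sqrt{\frac{668091}{295}} = \frac{\sqrt{197086845}}{295}$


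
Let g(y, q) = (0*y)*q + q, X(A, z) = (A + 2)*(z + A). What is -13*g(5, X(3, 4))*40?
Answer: -18200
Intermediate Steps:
X(A, z) = (2 + A)*(A + z)
g(y, q) = q (g(y, q) = 0*q + q = 0 + q = q)
-13*g(5, X(3, 4))*40 = -13*(3**2 + 2*3 + 2*4 + 3*4)*40 = -13*(9 + 6 + 8 + 12)*40 = -13*35*40 = -455*40 = -18200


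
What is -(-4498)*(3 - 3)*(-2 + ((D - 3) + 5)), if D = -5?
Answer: 0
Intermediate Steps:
-(-4498)*(3 - 3)*(-2 + ((D - 3) + 5)) = -(-4498)*(3 - 3)*(-2 + ((-5 - 3) + 5)) = -(-4498)*0*(-2 + (-8 + 5)) = -(-4498)*0*(-2 - 3) = -(-4498)*0*(-5) = -(-4498)*0 = -346*0 = 0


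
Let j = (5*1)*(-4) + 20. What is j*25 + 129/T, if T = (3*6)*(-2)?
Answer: -43/12 ≈ -3.5833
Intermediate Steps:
T = -36 (T = 18*(-2) = -36)
j = 0 (j = 5*(-4) + 20 = -20 + 20 = 0)
j*25 + 129/T = 0*25 + 129/(-36) = 0 + 129*(-1/36) = 0 - 43/12 = -43/12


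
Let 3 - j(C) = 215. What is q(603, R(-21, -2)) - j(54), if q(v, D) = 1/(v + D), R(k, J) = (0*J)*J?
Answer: 127837/603 ≈ 212.00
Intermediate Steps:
R(k, J) = 0 (R(k, J) = 0*J = 0)
q(v, D) = 1/(D + v)
j(C) = -212 (j(C) = 3 - 1*215 = 3 - 215 = -212)
q(603, R(-21, -2)) - j(54) = 1/(0 + 603) - 1*(-212) = 1/603 + 212 = 127837/603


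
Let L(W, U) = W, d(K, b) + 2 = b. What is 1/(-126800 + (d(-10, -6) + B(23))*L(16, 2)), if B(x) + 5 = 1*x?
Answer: -1/126640 ≈ -7.8964e-6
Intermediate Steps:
d(K, b) = -2 + b
B(x) = -5 + x (B(x) = -5 + 1*x = -5 + x)
1/(-126800 + (d(-10, -6) + B(23))*L(16, 2)) = 1/(-126800 + ((-2 - 6) + (-5 + 23))*16) = 1/(-126800 + (-8 + 18)*16) = 1/(-126800 + 10*16) = 1/(-126800 + 160) = 1/(-126640) = -1/126640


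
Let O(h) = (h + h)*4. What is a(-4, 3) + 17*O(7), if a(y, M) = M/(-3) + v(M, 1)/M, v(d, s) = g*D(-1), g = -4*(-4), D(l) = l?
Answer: 2837/3 ≈ 945.67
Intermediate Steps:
g = 16
O(h) = 8*h (O(h) = (2*h)*4 = 8*h)
v(d, s) = -16 (v(d, s) = 16*(-1) = -16)
a(y, M) = -16/M - M/3 (a(y, M) = M/(-3) - 16/M = M*(-⅓) - 16/M = -M/3 - 16/M = -16/M - M/3)
a(-4, 3) + 17*O(7) = (-16/3 - ⅓*3) + 17*(8*7) = (-16*⅓ - 1) + 17*56 = (-16/3 - 1) + 952 = -19/3 + 952 = 2837/3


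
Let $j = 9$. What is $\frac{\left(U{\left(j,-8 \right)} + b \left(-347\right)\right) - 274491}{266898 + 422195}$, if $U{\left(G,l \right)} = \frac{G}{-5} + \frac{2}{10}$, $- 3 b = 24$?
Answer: $- \frac{1358583}{3445465} \approx -0.39431$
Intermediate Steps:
$b = -8$ ($b = \left(- \frac{1}{3}\right) 24 = -8$)
$U{\left(G,l \right)} = \frac{1}{5} - \frac{G}{5}$ ($U{\left(G,l \right)} = G \left(- \frac{1}{5}\right) + 2 \cdot \frac{1}{10} = - \frac{G}{5} + \frac{1}{5} = \frac{1}{5} - \frac{G}{5}$)
$\frac{\left(U{\left(j,-8 \right)} + b \left(-347\right)\right) - 274491}{266898 + 422195} = \frac{\left(\left(\frac{1}{5} - \frac{9}{5}\right) - -2776\right) - 274491}{266898 + 422195} = \frac{\left(\left(\frac{1}{5} - \frac{9}{5}\right) + 2776\right) - 274491}{689093} = \left(\left(- \frac{8}{5} + 2776\right) - 274491\right) \frac{1}{689093} = \left(\frac{13872}{5} - 274491\right) \frac{1}{689093} = \left(- \frac{1358583}{5}\right) \frac{1}{689093} = - \frac{1358583}{3445465}$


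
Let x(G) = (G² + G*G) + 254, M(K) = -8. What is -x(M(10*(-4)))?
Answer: -382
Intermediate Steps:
x(G) = 254 + 2*G² (x(G) = (G² + G²) + 254 = 2*G² + 254 = 254 + 2*G²)
-x(M(10*(-4))) = -(254 + 2*(-8)²) = -(254 + 2*64) = -(254 + 128) = -1*382 = -382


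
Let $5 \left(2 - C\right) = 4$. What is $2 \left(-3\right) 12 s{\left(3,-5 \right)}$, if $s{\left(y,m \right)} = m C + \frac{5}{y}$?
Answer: $312$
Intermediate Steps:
$C = \frac{6}{5}$ ($C = 2 - \frac{4}{5} = \frac{6}{5} \approx 1.2$)
$s{\left(y,m \right)} = \frac{5}{y} + \frac{6 m}{5}$ ($s{\left(y,m \right)} = m \frac{6}{5} + \frac{5}{y} = \frac{6 m}{5} + \frac{5}{y} = \frac{5}{y} + \frac{6 m}{5}$)
$2 \left(-3\right) 12 s{\left(3,-5 \right)} = 2 \left(-3\right) 12 \left(\frac{5}{3} + \frac{6}{5} \left(-5\right)\right) = \left(-6\right) 12 \left(5 \cdot \frac{1}{3} - 6\right) = - 72 \left(\frac{5}{3} - 6\right) = \left(-72\right) \left(- \frac{13}{3}\right) = 312$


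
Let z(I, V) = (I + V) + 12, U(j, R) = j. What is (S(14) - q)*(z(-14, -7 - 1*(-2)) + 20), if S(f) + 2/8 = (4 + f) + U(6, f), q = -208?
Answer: 12051/4 ≈ 3012.8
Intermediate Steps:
S(f) = 39/4 + f (S(f) = -1/4 + ((4 + f) + 6) = -1/4 + (10 + f) = 39/4 + f)
z(I, V) = 12 + I + V
(S(14) - q)*(z(-14, -7 - 1*(-2)) + 20) = ((39/4 + 14) - 1*(-208))*((12 - 14 + (-7 - 1*(-2))) + 20) = (95/4 + 208)*((12 - 14 + (-7 + 2)) + 20) = 927*((12 - 14 - 5) + 20)/4 = 927*(-7 + 20)/4 = (927/4)*13 = 12051/4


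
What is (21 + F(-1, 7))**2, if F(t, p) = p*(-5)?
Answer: 196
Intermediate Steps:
F(t, p) = -5*p
(21 + F(-1, 7))**2 = (21 - 5*7)**2 = (21 - 35)**2 = (-14)**2 = 196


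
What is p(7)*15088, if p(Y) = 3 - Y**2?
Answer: -694048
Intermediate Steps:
p(7)*15088 = (3 - 1*7**2)*15088 = (3 - 1*49)*15088 = (3 - 49)*15088 = -46*15088 = -694048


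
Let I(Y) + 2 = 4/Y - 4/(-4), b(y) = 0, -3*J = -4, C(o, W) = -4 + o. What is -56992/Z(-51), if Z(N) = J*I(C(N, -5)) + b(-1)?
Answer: 2350920/59 ≈ 39846.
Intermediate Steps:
J = 4/3 (J = -1/3*(-4) = 4/3 ≈ 1.3333)
I(Y) = -1 + 4/Y (I(Y) = -2 + (4/Y - 4/(-4)) = -2 + (4/Y - 4*(-1/4)) = -2 + (4/Y + 1) = -2 + (1 + 4/Y) = -1 + 4/Y)
Z(N) = 4*(8 - N)/(3*(-4 + N)) (Z(N) = 4*((4 - (-4 + N))/(-4 + N))/3 + 0 = 4*((4 + (4 - N))/(-4 + N))/3 + 0 = 4*((8 - N)/(-4 + N))/3 + 0 = 4*(8 - N)/(3*(-4 + N)) + 0 = 4*(8 - N)/(3*(-4 + N)))
-56992/Z(-51) = -56992*3*(-4 - 51)/(4*(8 - 1*(-51))) = -56992*(-165/(4*(8 + 51))) = -56992/((4/3)*(-1/55)*59) = -56992/(-236/165) = -56992*(-165/236) = 2350920/59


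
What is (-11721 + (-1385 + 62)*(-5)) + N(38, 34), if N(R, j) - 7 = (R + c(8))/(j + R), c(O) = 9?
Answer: -367081/72 ≈ -5098.3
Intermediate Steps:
N(R, j) = 7 + (9 + R)/(R + j) (N(R, j) = 7 + (R + 9)/(j + R) = 7 + (9 + R)/(R + j))
(-11721 + (-1385 + 62)*(-5)) + N(38, 34) = (-11721 + (-1385 + 62)*(-5)) + (9 + 7*34 + 8*38)/(38 + 34) = (-11721 - 1323*(-5)) + (9 + 238 + 304)/72 = (-11721 + 6615) + (1/72)*551 = -5106 + 551/72 = -367081/72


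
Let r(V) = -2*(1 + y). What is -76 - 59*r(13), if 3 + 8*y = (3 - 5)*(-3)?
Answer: 345/4 ≈ 86.250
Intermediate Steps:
y = 3/8 (y = -3/8 + ((3 - 5)*(-3))/8 = -3/8 + (-2*(-3))/8 = -3/8 + (⅛)*6 = -3/8 + ¾ = 3/8 ≈ 0.37500)
r(V) = -11/4 (r(V) = -2*(1 + 3/8) = -2*11/8 = -11/4)
-76 - 59*r(13) = -76 - 59*(-11/4) = -76 + 649/4 = 345/4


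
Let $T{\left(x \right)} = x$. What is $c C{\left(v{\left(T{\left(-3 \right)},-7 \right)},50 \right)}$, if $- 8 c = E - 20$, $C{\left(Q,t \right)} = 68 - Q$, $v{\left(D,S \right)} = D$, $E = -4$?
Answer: $213$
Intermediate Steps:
$c = 3$ ($c = - \frac{-4 - 20}{8} = \left(- \frac{1}{8}\right) \left(-24\right) = 3$)
$c C{\left(v{\left(T{\left(-3 \right)},-7 \right)},50 \right)} = 3 \left(68 - -3\right) = 3 \left(68 + 3\right) = 3 \cdot 71 = 213$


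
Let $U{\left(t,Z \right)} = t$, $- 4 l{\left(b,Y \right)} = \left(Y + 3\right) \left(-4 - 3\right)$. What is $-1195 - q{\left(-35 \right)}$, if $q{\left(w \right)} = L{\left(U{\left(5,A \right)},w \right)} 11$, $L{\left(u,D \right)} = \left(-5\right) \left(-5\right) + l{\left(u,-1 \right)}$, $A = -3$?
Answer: $- \frac{3017}{2} \approx -1508.5$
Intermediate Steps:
$l{\left(b,Y \right)} = \frac{21}{4} + \frac{7 Y}{4}$ ($l{\left(b,Y \right)} = - \frac{\left(Y + 3\right) \left(-4 - 3\right)}{4} = - \frac{\left(3 + Y\right) \left(-7\right)}{4} = - \frac{-21 - 7 Y}{4} = \frac{21}{4} + \frac{7 Y}{4}$)
$L{\left(u,D \right)} = \frac{57}{2}$ ($L{\left(u,D \right)} = \left(-5\right) \left(-5\right) + \left(\frac{21}{4} + \frac{7}{4} \left(-1\right)\right) = 25 + \left(\frac{21}{4} - \frac{7}{4}\right) = 25 + \frac{7}{2} = \frac{57}{2}$)
$q{\left(w \right)} = \frac{627}{2}$ ($q{\left(w \right)} = \frac{57}{2} \cdot 11 = \frac{627}{2}$)
$-1195 - q{\left(-35 \right)} = -1195 - \frac{627}{2} = - \frac{3017}{2}$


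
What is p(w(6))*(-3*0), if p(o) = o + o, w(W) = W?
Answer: 0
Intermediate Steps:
p(o) = 2*o
p(w(6))*(-3*0) = (2*6)*(-3*0) = 12*0 = 0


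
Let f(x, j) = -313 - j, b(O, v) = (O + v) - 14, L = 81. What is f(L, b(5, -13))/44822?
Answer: -291/44822 ≈ -0.0064923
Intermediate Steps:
b(O, v) = -14 + O + v
f(L, b(5, -13))/44822 = (-313 - (-14 + 5 - 13))/44822 = (-313 - 1*(-22))*(1/44822) = (-313 + 22)*(1/44822) = -291*1/44822 = -291/44822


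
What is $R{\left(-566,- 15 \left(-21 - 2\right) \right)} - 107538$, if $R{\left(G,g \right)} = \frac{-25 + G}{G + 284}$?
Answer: $- \frac{10108375}{94} \approx -1.0754 \cdot 10^{5}$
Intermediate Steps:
$R{\left(G,g \right)} = \frac{-25 + G}{284 + G}$
$R{\left(-566,- 15 \left(-21 - 2\right) \right)} - 107538 = \frac{-25 - 566}{284 - 566} - 107538 = \frac{1}{-282} \left(-591\right) - 107538 = \left(- \frac{1}{282}\right) \left(-591\right) - 107538 = \frac{197}{94} - 107538 = - \frac{10108375}{94}$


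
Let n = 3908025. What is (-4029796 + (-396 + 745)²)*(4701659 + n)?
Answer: -33646602023580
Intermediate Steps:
(-4029796 + (-396 + 745)²)*(4701659 + n) = (-4029796 + (-396 + 745)²)*(4701659 + 3908025) = (-4029796 + 349²)*8609684 = (-4029796 + 121801)*8609684 = -3907995*8609684 = -33646602023580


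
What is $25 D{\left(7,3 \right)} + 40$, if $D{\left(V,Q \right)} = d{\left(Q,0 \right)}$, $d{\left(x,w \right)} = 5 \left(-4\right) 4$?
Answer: $-1960$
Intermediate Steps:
$d{\left(x,w \right)} = -80$ ($d{\left(x,w \right)} = \left(-20\right) 4 = -80$)
$D{\left(V,Q \right)} = -80$
$25 D{\left(7,3 \right)} + 40 = 25 \left(-80\right) + 40 = -2000 + 40 = -1960$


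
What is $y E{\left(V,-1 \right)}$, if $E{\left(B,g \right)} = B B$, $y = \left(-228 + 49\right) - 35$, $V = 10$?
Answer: $-21400$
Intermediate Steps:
$y = -214$ ($y = -179 - 35 = -214$)
$E{\left(B,g \right)} = B^{2}$
$y E{\left(V,-1 \right)} = - 214 \cdot 10^{2} = \left(-214\right) 100 = -21400$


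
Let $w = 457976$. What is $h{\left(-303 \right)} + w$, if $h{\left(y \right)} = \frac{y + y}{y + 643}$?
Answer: $\frac{77855617}{170} \approx 4.5797 \cdot 10^{5}$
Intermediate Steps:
$h{\left(y \right)} = \frac{2 y}{643 + y}$
$h{\left(-303 \right)} + w = 2 \left(-303\right) \frac{1}{643 - 303} + 457976 = 2 \left(-303\right) \frac{1}{340} + 457976 = - \frac{303}{170} + 457976 = \frac{77855617}{170}$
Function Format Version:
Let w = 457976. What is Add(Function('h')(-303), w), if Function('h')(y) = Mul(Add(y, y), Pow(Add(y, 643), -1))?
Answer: Rational(77855617, 170) ≈ 4.5797e+5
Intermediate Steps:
Function('h')(y) = Mul(2, y, Pow(Add(643, y), -1)) (Function('h')(y) = Mul(Mul(2, y), Pow(Add(643, y), -1)) = Mul(2, y, Pow(Add(643, y), -1)))
Add(Function('h')(-303), w) = Add(Mul(2, -303, Pow(Add(643, -303), -1)), 457976) = Add(Mul(2, -303, Pow(340, -1)), 457976) = Add(Mul(2, -303, Rational(1, 340)), 457976) = Add(Rational(-303, 170), 457976) = Rational(77855617, 170)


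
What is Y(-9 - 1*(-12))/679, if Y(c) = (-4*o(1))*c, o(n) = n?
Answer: -12/679 ≈ -0.017673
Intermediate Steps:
Y(c) = -4*c (Y(c) = (-4*1)*c = -4*c)
Y(-9 - 1*(-12))/679 = -4*(-9 - 1*(-12))/679 = -4*(-9 + 12)*(1/679) = -4*3*(1/679) = -12*1/679 = -12/679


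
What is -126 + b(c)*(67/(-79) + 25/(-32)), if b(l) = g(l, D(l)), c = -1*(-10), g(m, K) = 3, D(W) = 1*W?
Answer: -330885/2528 ≈ -130.89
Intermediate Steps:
D(W) = W
c = 10
b(l) = 3
-126 + b(c)*(67/(-79) + 25/(-32)) = -126 + 3*(67/(-79) + 25/(-32)) = -126 + 3*(67*(-1/79) + 25*(-1/32)) = -126 + 3*(-67/79 - 25/32) = -126 + 3*(-4119/2528) = -126 - 12357/2528 = -330885/2528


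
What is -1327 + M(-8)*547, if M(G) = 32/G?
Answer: -3515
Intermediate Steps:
-1327 + M(-8)*547 = -1327 + (32/(-8))*547 = -1327 + (32*(-1/8))*547 = -1327 - 4*547 = -1327 - 2188 = -3515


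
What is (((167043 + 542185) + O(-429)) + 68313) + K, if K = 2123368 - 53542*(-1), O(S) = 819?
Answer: 2955270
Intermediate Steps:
K = 2176910 (K = 2123368 + 53542 = 2176910)
(((167043 + 542185) + O(-429)) + 68313) + K = (((167043 + 542185) + 819) + 68313) + 2176910 = ((709228 + 819) + 68313) + 2176910 = (710047 + 68313) + 2176910 = 778360 + 2176910 = 2955270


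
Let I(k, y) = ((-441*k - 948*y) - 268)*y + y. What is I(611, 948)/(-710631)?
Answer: 123073784/78959 ≈ 1558.7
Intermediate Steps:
I(k, y) = y + y*(-268 - 948*y - 441*k) (I(k, y) = ((-948*y - 441*k) - 268)*y + y = (-268 - 948*y - 441*k)*y + y = y*(-268 - 948*y - 441*k) + y = y + y*(-268 - 948*y - 441*k))
I(611, 948)/(-710631) = -3*948*(89 + 147*611 + 316*948)/(-710631) = -3*948*(89 + 89817 + 299568)*(-1/710631) = -3*948*389474*(-1/710631) = -1107664056*(-1/710631) = 123073784/78959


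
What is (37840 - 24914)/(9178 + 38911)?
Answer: 12926/48089 ≈ 0.26879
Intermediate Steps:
(37840 - 24914)/(9178 + 38911) = 12926/48089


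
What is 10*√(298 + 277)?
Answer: 50*√23 ≈ 239.79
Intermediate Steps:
10*√(298 + 277) = 10*√575 = 10*(5*√23) = 50*√23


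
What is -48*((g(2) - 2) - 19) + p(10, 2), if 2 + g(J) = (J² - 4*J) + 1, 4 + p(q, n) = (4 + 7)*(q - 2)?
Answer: 1332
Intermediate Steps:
p(q, n) = -26 + 11*q (p(q, n) = -4 + (4 + 7)*(q - 2) = -4 + 11*(-2 + q) = -4 + (-22 + 11*q) = -26 + 11*q)
g(J) = -1 + J² - 4*J (g(J) = -2 + ((J² - 4*J) + 1) = -2 + (1 + J² - 4*J) = -1 + J² - 4*J)
-48*((g(2) - 2) - 19) + p(10, 2) = -48*(((-1 + 2² - 4*2) - 2) - 19) + (-26 + 11*10) = -48*(((-1 + 4 - 8) - 2) - 19) + (-26 + 110) = -48*((-5 - 2) - 19) + 84 = -48*(-7 - 19) + 84 = -48*(-26) + 84 = 1248 + 84 = 1332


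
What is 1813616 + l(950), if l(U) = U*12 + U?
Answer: 1825966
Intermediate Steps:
l(U) = 13*U (l(U) = 12*U + U = 13*U)
1813616 + l(950) = 1813616 + 13*950 = 1813616 + 12350 = 1825966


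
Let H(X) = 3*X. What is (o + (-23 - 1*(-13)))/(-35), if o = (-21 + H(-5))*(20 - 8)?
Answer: 442/35 ≈ 12.629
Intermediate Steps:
o = -432 (o = (-21 + 3*(-5))*(20 - 8) = (-21 - 15)*12 = -36*12 = -432)
(o + (-23 - 1*(-13)))/(-35) = (-432 + (-23 - 1*(-13)))/(-35) = (-432 + (-23 + 13))*(-1/35) = (-432 - 10)*(-1/35) = -442*(-1/35) = 442/35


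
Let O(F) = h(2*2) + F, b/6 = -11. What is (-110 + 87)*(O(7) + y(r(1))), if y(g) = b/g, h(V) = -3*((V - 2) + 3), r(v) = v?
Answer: 1702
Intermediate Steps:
b = -66 (b = 6*(-11) = -66)
h(V) = -3 - 3*V (h(V) = -3*((-2 + V) + 3) = -3*(1 + V) = -3 - 3*V)
y(g) = -66/g
O(F) = -15 + F (O(F) = (-3 - 6*2) + F = (-3 - 3*4) + F = (-3 - 12) + F = -15 + F)
(-110 + 87)*(O(7) + y(r(1))) = (-110 + 87)*((-15 + 7) - 66/1) = -23*(-8 - 66*1) = -23*(-8 - 66) = -23*(-74) = 1702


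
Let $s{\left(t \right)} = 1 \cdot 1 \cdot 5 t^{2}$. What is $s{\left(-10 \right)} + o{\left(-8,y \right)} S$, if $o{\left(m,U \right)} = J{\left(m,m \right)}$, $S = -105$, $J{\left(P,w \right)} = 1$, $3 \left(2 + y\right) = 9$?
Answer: $395$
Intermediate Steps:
$y = 1$ ($y = -2 + \frac{1}{3} \cdot 9 = -2 + 3 = 1$)
$s{\left(t \right)} = 5 t^{2}$ ($s{\left(t \right)} = 1 \cdot 5 t^{2} = 5 t^{2}$)
$o{\left(m,U \right)} = 1$
$s{\left(-10 \right)} + o{\left(-8,y \right)} S = 5 \left(-10\right)^{2} + 1 \left(-105\right) = 5 \cdot 100 - 105 = 500 - 105 = 395$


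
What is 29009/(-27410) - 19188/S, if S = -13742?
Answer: 63650701/188334110 ≈ 0.33797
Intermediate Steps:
29009/(-27410) - 19188/S = 29009/(-27410) - 19188/(-13742) = 29009*(-1/27410) - 19188*(-1/13742) = -29009/27410 + 9594/6871 = 63650701/188334110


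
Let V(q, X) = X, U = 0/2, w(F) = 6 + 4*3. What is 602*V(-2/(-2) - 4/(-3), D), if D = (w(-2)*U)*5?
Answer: 0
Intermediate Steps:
w(F) = 18 (w(F) = 6 + 12 = 18)
U = 0 (U = 0*(½) = 0)
D = 0 (D = (18*0)*5 = 0*5 = 0)
602*V(-2/(-2) - 4/(-3), D) = 602*0 = 0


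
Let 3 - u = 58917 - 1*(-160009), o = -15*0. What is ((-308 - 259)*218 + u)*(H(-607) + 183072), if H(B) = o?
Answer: -62707469088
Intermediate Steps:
o = 0
H(B) = 0
u = -218923 (u = 3 - (58917 - 1*(-160009)) = 3 - (58917 + 160009) = 3 - 1*218926 = 3 - 218926 = -218923)
((-308 - 259)*218 + u)*(H(-607) + 183072) = ((-308 - 259)*218 - 218923)*(0 + 183072) = (-567*218 - 218923)*183072 = (-123606 - 218923)*183072 = -342529*183072 = -62707469088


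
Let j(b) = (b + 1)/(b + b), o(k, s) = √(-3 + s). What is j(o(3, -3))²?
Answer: 5/24 - I*√6/12 ≈ 0.20833 - 0.20412*I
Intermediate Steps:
j(b) = (1 + b)/(2*b) (j(b) = (1 + b)/((2*b)) = (1 + b)*(1/(2*b)) = (1 + b)/(2*b))
j(o(3, -3))² = ((1 + √(-3 - 3))/(2*(√(-3 - 3))))² = ((1 + √(-6))/(2*(√(-6))))² = ((1 + I*√6)/(2*((I*√6))))² = ((-I*√6/6)*(1 + I*√6)/2)² = (-I*√6*(1 + I*√6)/12)² = -(1 + I*√6)²/24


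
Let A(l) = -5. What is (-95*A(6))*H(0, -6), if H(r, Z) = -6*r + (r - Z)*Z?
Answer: -17100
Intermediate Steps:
H(r, Z) = -6*r + Z*(r - Z)
(-95*A(6))*H(0, -6) = (-95*(-5))*(-1*(-6)² - 6*0 - 6*0) = 475*(-1*36 + 0 + 0) = 475*(-36 + 0 + 0) = 475*(-36) = -17100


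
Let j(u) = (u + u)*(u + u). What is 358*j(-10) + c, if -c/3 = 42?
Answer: 143074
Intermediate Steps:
c = -126 (c = -3*42 = -126)
j(u) = 4*u² (j(u) = (2*u)*(2*u) = 4*u²)
358*j(-10) + c = 358*(4*(-10)²) - 126 = 358*(4*100) - 126 = 358*400 - 126 = 143200 - 126 = 143074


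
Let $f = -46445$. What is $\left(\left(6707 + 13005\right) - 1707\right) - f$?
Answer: $64450$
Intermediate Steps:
$\left(\left(6707 + 13005\right) - 1707\right) - f = \left(\left(6707 + 13005\right) - 1707\right) - -46445 = \left(19712 - 1707\right) + 46445 = 18005 + 46445 = 64450$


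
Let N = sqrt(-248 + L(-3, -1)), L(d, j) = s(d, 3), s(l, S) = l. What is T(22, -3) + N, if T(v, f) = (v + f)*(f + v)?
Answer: 361 + I*sqrt(251) ≈ 361.0 + 15.843*I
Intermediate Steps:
T(v, f) = (f + v)**2 (T(v, f) = (f + v)*(f + v) = (f + v)**2)
L(d, j) = d
N = I*sqrt(251) (N = sqrt(-248 - 3) = sqrt(-251) = I*sqrt(251) ≈ 15.843*I)
T(22, -3) + N = (-3 + 22)**2 + I*sqrt(251) = 19**2 + I*sqrt(251) = 361 + I*sqrt(251)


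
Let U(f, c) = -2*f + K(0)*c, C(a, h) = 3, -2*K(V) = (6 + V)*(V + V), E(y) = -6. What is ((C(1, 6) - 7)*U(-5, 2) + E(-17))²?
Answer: 2116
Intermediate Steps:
K(V) = -V*(6 + V) (K(V) = -(6 + V)*(V + V)/2 = -(6 + V)*2*V/2 = -V*(6 + V))
U(f, c) = -2*f (U(f, c) = -2*f + (-1*0*(6 + 0))*c = -2*f + (-1*0*6)*c = -2*f + 0*c = -2*f + 0 = -2*f)
((C(1, 6) - 7)*U(-5, 2) + E(-17))² = ((3 - 7)*(-2*(-5)) - 6)² = (-4*10 - 6)² = (-40 - 6)² = (-46)² = 2116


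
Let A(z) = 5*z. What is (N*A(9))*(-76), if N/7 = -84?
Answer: 2010960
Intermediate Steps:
N = -588 (N = 7*(-84) = -588)
(N*A(9))*(-76) = -2940*9*(-76) = -588*45*(-76) = -26460*(-76) = 2010960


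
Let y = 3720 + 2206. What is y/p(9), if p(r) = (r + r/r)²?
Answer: 2963/50 ≈ 59.260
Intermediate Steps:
p(r) = (1 + r)² (p(r) = (r + 1)² = (1 + r)²)
y = 5926
y/p(9) = 5926/((1 + 9)²) = 5926/(10²) = 5926/100 = 5926*(1/100) = 2963/50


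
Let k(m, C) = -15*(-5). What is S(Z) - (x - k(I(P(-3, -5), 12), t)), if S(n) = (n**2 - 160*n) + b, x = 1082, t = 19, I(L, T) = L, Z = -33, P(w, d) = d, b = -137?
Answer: 5225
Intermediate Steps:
k(m, C) = 75
S(n) = -137 + n**2 - 160*n (S(n) = (n**2 - 160*n) - 137 = -137 + n**2 - 160*n)
S(Z) - (x - k(I(P(-3, -5), 12), t)) = (-137 + (-33)**2 - 160*(-33)) - (1082 - 1*75) = (-137 + 1089 + 5280) - (1082 - 75) = 6232 - 1*1007 = 6232 - 1007 = 5225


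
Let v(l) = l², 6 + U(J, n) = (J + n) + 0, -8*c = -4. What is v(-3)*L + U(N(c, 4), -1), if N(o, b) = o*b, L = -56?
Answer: -509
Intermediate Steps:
c = ½ (c = -⅛*(-4) = ½ ≈ 0.50000)
N(o, b) = b*o
U(J, n) = -6 + J + n (U(J, n) = -6 + ((J + n) + 0) = -6 + (J + n) = -6 + J + n)
v(-3)*L + U(N(c, 4), -1) = (-3)²*(-56) + (-6 + 4*(½) - 1) = 9*(-56) + (-6 + 2 - 1) = -504 - 5 = -509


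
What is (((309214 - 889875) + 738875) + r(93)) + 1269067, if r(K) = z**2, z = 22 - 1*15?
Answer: 1427330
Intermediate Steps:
z = 7 (z = 22 - 15 = 7)
r(K) = 49 (r(K) = 7**2 = 49)
(((309214 - 889875) + 738875) + r(93)) + 1269067 = (((309214 - 889875) + 738875) + 49) + 1269067 = ((-580661 + 738875) + 49) + 1269067 = (158214 + 49) + 1269067 = 158263 + 1269067 = 1427330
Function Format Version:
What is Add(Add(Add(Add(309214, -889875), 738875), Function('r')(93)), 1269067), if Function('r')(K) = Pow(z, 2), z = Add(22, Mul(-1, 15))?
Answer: 1427330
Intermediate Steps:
z = 7 (z = Add(22, -15) = 7)
Function('r')(K) = 49 (Function('r')(K) = Pow(7, 2) = 49)
Add(Add(Add(Add(309214, -889875), 738875), Function('r')(93)), 1269067) = Add(Add(Add(Add(309214, -889875), 738875), 49), 1269067) = Add(Add(Add(-580661, 738875), 49), 1269067) = Add(Add(158214, 49), 1269067) = Add(158263, 1269067) = 1427330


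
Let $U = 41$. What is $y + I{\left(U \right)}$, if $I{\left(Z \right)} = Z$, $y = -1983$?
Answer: $-1942$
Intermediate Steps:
$y + I{\left(U \right)} = -1983 + 41 = -1942$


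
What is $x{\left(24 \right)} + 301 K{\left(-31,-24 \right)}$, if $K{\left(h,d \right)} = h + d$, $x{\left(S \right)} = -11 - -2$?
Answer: $-16564$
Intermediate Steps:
$x{\left(S \right)} = -9$ ($x{\left(S \right)} = -11 + 2 = -9$)
$K{\left(h,d \right)} = d + h$
$x{\left(24 \right)} + 301 K{\left(-31,-24 \right)} = -9 + 301 \left(-24 - 31\right) = -9 + 301 \left(-55\right) = -9 - 16555 = -16564$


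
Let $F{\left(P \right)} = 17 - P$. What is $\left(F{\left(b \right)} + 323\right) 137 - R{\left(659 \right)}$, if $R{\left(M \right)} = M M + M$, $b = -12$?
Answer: $-386716$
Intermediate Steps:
$R{\left(M \right)} = M + M^{2}$ ($R{\left(M \right)} = M^{2} + M = M + M^{2}$)
$\left(F{\left(b \right)} + 323\right) 137 - R{\left(659 \right)} = \left(\left(17 - -12\right) + 323\right) 137 - 659 \left(1 + 659\right) = \left(\left(17 + 12\right) + 323\right) 137 - 659 \cdot 660 = \left(29 + 323\right) 137 - 434940 = 352 \cdot 137 - 434940 = 48224 - 434940 = -386716$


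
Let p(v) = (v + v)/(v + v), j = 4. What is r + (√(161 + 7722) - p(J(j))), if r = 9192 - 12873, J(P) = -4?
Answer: -3682 + √7883 ≈ -3593.2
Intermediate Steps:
r = -3681
p(v) = 1 (p(v) = (2*v)/((2*v)) = (2*v)*(1/(2*v)) = 1)
r + (√(161 + 7722) - p(J(j))) = -3681 + (√(161 + 7722) - 1*1) = -3681 + (√7883 - 1) = -3681 + (-1 + √7883) = -3682 + √7883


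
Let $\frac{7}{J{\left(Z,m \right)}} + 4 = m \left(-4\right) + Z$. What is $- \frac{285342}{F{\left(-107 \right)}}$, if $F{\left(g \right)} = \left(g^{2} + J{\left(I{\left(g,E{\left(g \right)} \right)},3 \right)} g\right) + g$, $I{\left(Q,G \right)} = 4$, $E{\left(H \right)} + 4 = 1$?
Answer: $- \frac{3424104}{136853} \approx -25.02$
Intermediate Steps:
$E{\left(H \right)} = -3$ ($E{\left(H \right)} = -4 + 1 = -3$)
$J{\left(Z,m \right)} = \frac{7}{-4 + Z - 4 m}$ ($J{\left(Z,m \right)} = \frac{7}{-4 + \left(m \left(-4\right) + Z\right)} = \frac{7}{-4 + \left(- 4 m + Z\right)} = \frac{7}{-4 + \left(Z - 4 m\right)} = \frac{7}{-4 + Z - 4 m}$)
$F{\left(g \right)} = g^{2} + \frac{5 g}{12}$ ($F{\left(g \right)} = \left(g^{2} + - \frac{7}{4 - 4 + 4 \cdot 3} g\right) + g = \left(g^{2} + - \frac{7}{4 - 4 + 12} g\right) + g = \left(g^{2} + - \frac{7}{12} g\right) + g = \left(g^{2} + \left(-7\right) \frac{1}{12} g\right) + g = \left(g^{2} - \frac{7 g}{12}\right) + g = g^{2} + \frac{5 g}{12}$)
$- \frac{285342}{F{\left(-107 \right)}} = - \frac{285342}{\frac{1}{12} \left(-107\right) \left(5 + 12 \left(-107\right)\right)} = - \frac{285342}{\frac{1}{12} \left(-107\right) \left(5 - 1284\right)} = - \frac{285342}{\frac{1}{12} \left(-107\right) \left(-1279\right)} = - \frac{285342}{\frac{136853}{12}} = \left(-285342\right) \frac{12}{136853} = - \frac{3424104}{136853}$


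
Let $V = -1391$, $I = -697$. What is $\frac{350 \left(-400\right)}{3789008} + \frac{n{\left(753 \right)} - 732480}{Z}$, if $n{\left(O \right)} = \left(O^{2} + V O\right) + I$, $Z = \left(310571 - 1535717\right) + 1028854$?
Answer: $\frac{285676570483}{46484497396} \approx 6.1456$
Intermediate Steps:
$Z = -196292$ ($Z = -1225146 + 1028854 = -196292$)
$n{\left(O \right)} = -697 + O^{2} - 1391 O$ ($n{\left(O \right)} = \left(O^{2} - 1391 O\right) - 697 = -697 + O^{2} - 1391 O$)
$\frac{350 \left(-400\right)}{3789008} + \frac{n{\left(753 \right)} - 732480}{Z} = \frac{350 \left(-400\right)}{3789008} + \frac{\left(-697 + 753^{2} - 1047423\right) - 732480}{-196292} = \left(-140000\right) \frac{1}{3789008} + \left(\left(-697 + 567009 - 1047423\right) - 732480\right) \left(- \frac{1}{196292}\right) = - \frac{8750}{236813} + \left(-481111 - 732480\right) \left(- \frac{1}{196292}\right) = - \frac{8750}{236813} - - \frac{1213591}{196292} = - \frac{8750}{236813} + \frac{1213591}{196292} = \frac{285676570483}{46484497396}$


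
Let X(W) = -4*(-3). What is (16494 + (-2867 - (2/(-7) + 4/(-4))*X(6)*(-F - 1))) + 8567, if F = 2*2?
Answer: 154818/7 ≈ 22117.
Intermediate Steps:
F = 4
X(W) = 12
(16494 + (-2867 - (2/(-7) + 4/(-4))*X(6)*(-F - 1))) + 8567 = (16494 + (-2867 - (2/(-7) + 4/(-4))*12*(-1*4 - 1))) + 8567 = (16494 + (-2867 - (2*(-1/7) + 4*(-1/4))*12*(-4 - 1))) + 8567 = (16494 + (-2867 - (-2/7 - 1)*12*(-5))) + 8567 = (16494 + (-2867 - (-9/7*12)*(-5))) + 8567 = (16494 + (-2867 - (-108)*(-5)/7)) + 8567 = (16494 + (-2867 - 1*540/7)) + 8567 = (16494 + (-2867 - 540/7)) + 8567 = (16494 - 20609/7) + 8567 = 94849/7 + 8567 = 154818/7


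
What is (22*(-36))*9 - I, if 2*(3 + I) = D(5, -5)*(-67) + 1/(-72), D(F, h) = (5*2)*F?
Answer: -784799/144 ≈ -5450.0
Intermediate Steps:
D(F, h) = 10*F
I = -241633/144 (I = -3 + ((10*5)*(-67) + 1/(-72))/2 = -3 + (50*(-67) - 1/72)/2 = -3 + (-3350 - 1/72)/2 = -3 + (1/2)*(-241201/72) = -3 - 241201/144 = -241633/144 ≈ -1678.0)
(22*(-36))*9 - I = (22*(-36))*9 - 1*(-241633/144) = -792*9 + 241633/144 = -7128 + 241633/144 = -784799/144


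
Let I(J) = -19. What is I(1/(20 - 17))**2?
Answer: 361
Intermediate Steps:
I(1/(20 - 17))**2 = (-19)**2 = 361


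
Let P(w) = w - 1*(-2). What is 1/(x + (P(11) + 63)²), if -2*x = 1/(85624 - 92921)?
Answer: 14594/84294945 ≈ 0.00017313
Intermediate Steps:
x = 1/14594 (x = -1/(2*(85624 - 92921)) = -½/(-7297) = -½*(-1/7297) = 1/14594 ≈ 6.8521e-5)
P(w) = 2 + w (P(w) = w + 2 = 2 + w)
1/(x + (P(11) + 63)²) = 1/(1/14594 + ((2 + 11) + 63)²) = 1/(1/14594 + (13 + 63)²) = 1/(1/14594 + 76²) = 1/(1/14594 + 5776) = 1/(84294945/14594) = 14594/84294945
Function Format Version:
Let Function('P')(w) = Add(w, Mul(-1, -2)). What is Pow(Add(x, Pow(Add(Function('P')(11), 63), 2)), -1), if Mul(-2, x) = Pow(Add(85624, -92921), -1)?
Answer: Rational(14594, 84294945) ≈ 0.00017313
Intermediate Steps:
x = Rational(1, 14594) (x = Mul(Rational(-1, 2), Pow(Add(85624, -92921), -1)) = Mul(Rational(-1, 2), Pow(-7297, -1)) = Mul(Rational(-1, 2), Rational(-1, 7297)) = Rational(1, 14594) ≈ 6.8521e-5)
Function('P')(w) = Add(2, w) (Function('P')(w) = Add(w, 2) = Add(2, w))
Pow(Add(x, Pow(Add(Function('P')(11), 63), 2)), -1) = Pow(Add(Rational(1, 14594), Pow(Add(Add(2, 11), 63), 2)), -1) = Pow(Add(Rational(1, 14594), Pow(Add(13, 63), 2)), -1) = Pow(Add(Rational(1, 14594), Pow(76, 2)), -1) = Pow(Add(Rational(1, 14594), 5776), -1) = Pow(Rational(84294945, 14594), -1) = Rational(14594, 84294945)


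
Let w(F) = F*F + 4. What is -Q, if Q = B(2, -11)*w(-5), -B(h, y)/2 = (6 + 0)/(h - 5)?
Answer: -116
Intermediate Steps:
B(h, y) = -12/(-5 + h) (B(h, y) = -2*(6 + 0)/(h - 5) = -12/(-5 + h))
w(F) = 4 + F**2 (w(F) = F**2 + 4 = 4 + F**2)
Q = 116 (Q = (-12/(-5 + 2))*(4 + (-5)**2) = (-12/(-3))*(4 + 25) = -12*(-1/3)*29 = 4*29 = 116)
-Q = -1*116 = -116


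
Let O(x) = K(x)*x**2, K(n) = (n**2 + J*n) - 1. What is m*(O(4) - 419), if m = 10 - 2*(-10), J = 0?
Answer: -5370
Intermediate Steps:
m = 30 (m = 10 + 20 = 30)
K(n) = -1 + n**2 (K(n) = (n**2 + 0*n) - 1 = (n**2 + 0) - 1 = n**2 - 1 = -1 + n**2)
O(x) = x**2*(-1 + x**2) (O(x) = (-1 + x**2)*x**2 = x**2*(-1 + x**2))
m*(O(4) - 419) = 30*((4**4 - 1*4**2) - 419) = 30*((256 - 1*16) - 419) = 30*((256 - 16) - 419) = 30*(240 - 419) = 30*(-179) = -5370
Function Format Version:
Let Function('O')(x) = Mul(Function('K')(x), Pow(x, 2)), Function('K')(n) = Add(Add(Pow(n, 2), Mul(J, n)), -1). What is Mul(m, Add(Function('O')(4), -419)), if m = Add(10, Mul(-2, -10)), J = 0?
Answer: -5370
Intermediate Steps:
m = 30 (m = Add(10, 20) = 30)
Function('K')(n) = Add(-1, Pow(n, 2)) (Function('K')(n) = Add(Add(Pow(n, 2), Mul(0, n)), -1) = Add(Add(Pow(n, 2), 0), -1) = Add(Pow(n, 2), -1) = Add(-1, Pow(n, 2)))
Function('O')(x) = Mul(Pow(x, 2), Add(-1, Pow(x, 2))) (Function('O')(x) = Mul(Add(-1, Pow(x, 2)), Pow(x, 2)) = Mul(Pow(x, 2), Add(-1, Pow(x, 2))))
Mul(m, Add(Function('O')(4), -419)) = Mul(30, Add(Add(Pow(4, 4), Mul(-1, Pow(4, 2))), -419)) = Mul(30, Add(Add(256, Mul(-1, 16)), -419)) = Mul(30, Add(Add(256, -16), -419)) = Mul(30, Add(240, -419)) = Mul(30, -179) = -5370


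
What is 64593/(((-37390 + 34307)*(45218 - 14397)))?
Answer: -64593/95021143 ≈ -0.00067978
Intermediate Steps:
64593/(((-37390 + 34307)*(45218 - 14397))) = 64593/((-3083*30821)) = 64593/(-95021143) = 64593*(-1/95021143) = -64593/95021143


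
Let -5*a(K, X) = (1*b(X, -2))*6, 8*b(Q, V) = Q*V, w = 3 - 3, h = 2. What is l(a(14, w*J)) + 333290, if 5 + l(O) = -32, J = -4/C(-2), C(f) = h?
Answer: 333253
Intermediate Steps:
w = 0
C(f) = 2
J = -2 (J = -4/2 = -4*½ = -2)
b(Q, V) = Q*V/8 (b(Q, V) = (Q*V)/8 = Q*V/8)
a(K, X) = 3*X/10 (a(K, X) = -1*((⅛)*X*(-2))*6/5 = -1*(-X/4)*6/5 = -(-X/4)*6/5 = -(-3)*X/10 = 3*X/10)
l(O) = -37 (l(O) = -5 - 32 = -37)
l(a(14, w*J)) + 333290 = -37 + 333290 = 333253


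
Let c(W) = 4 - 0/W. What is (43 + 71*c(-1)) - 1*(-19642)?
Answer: 19969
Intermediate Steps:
c(W) = 4 (c(W) = 4 - 1*0 = 4 + 0 = 4)
(43 + 71*c(-1)) - 1*(-19642) = (43 + 71*4) - 1*(-19642) = (43 + 284) + 19642 = 327 + 19642 = 19969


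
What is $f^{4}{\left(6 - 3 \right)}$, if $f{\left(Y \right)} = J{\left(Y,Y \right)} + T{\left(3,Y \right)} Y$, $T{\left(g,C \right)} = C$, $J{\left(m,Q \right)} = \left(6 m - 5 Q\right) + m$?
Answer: $50625$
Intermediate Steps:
$J{\left(m,Q \right)} = - 5 Q + 7 m$ ($J{\left(m,Q \right)} = \left(- 5 Q + 6 m\right) + m = - 5 Q + 7 m$)
$f{\left(Y \right)} = Y^{2} + 2 Y$ ($f{\left(Y \right)} = \left(- 5 Y + 7 Y\right) + Y Y = 2 Y + Y^{2} = Y^{2} + 2 Y$)
$f^{4}{\left(6 - 3 \right)} = \left(\left(6 - 3\right) \left(2 + \left(6 - 3\right)\right)\right)^{4} = \left(3 \left(2 + 3\right)\right)^{4} = \left(3 \cdot 5\right)^{4} = 15^{4} = 50625$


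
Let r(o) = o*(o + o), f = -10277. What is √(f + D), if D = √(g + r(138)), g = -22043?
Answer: √(-10277 + √16045) ≈ 100.75*I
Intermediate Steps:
r(o) = 2*o² (r(o) = o*(2*o) = 2*o²)
D = √16045 (D = √(-22043 + 2*138²) = √(-22043 + 2*19044) = √(-22043 + 38088) = √16045 ≈ 126.67)
√(f + D) = √(-10277 + √16045)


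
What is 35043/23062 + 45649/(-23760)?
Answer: -110067779/273976560 ≈ -0.40174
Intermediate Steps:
35043/23062 + 45649/(-23760) = 35043*(1/23062) + 45649*(-1/23760) = 35043/23062 - 45649/23760 = -110067779/273976560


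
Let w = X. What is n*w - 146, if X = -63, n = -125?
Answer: 7729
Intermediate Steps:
w = -63
n*w - 146 = -125*(-63) - 146 = 7875 - 146 = 7729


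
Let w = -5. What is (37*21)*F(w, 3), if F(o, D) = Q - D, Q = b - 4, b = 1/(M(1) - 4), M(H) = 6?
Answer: -10101/2 ≈ -5050.5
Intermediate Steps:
b = 1/2 (b = 1/(6 - 4) = 1/2 ≈ 0.50000)
Q = -7/2 (Q = 1/2 - 4 = -7/2 ≈ -3.5000)
F(o, D) = -7/2 - D
(37*21)*F(w, 3) = (37*21)*(-7/2 - 1*3) = 777*(-7/2 - 3) = 777*(-13/2) = -10101/2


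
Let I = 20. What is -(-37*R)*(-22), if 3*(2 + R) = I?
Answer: -11396/3 ≈ -3798.7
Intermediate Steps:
R = 14/3 (R = -2 + (1/3)*20 = -2 + 20/3 = 14/3 ≈ 4.6667)
-(-37*R)*(-22) = -(-37*14/3)*(-22) = -(-518)*(-22)/3 = -1*11396/3 = -11396/3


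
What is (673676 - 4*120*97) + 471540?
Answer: 1098656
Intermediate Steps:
(673676 - 4*120*97) + 471540 = (673676 - 480*97) + 471540 = (673676 - 46560) + 471540 = 627116 + 471540 = 1098656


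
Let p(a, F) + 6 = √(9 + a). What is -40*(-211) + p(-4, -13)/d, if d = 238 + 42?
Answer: 1181597/140 + √5/280 ≈ 8440.0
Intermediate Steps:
d = 280
p(a, F) = -6 + √(9 + a)
-40*(-211) + p(-4, -13)/d = -40*(-211) + (-6 + √(9 - 4))/280 = 8440 + (-6 + √5)*(1/280) = 8440 + (-3/140 + √5/280) = 1181597/140 + √5/280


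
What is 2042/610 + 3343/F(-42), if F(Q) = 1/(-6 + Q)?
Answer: -48940499/305 ≈ -1.6046e+5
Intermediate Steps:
2042/610 + 3343/F(-42) = 2042/610 + 3343/(1/(-6 - 42)) = 2042*(1/610) + 3343/(1/(-48)) = 1021/305 + 3343/(-1/48) = 1021/305 + 3343*(-48) = 1021/305 - 160464 = -48940499/305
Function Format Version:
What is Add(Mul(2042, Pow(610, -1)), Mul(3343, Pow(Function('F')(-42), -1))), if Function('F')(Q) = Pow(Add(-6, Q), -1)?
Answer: Rational(-48940499, 305) ≈ -1.6046e+5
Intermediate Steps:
Add(Mul(2042, Pow(610, -1)), Mul(3343, Pow(Function('F')(-42), -1))) = Add(Mul(2042, Pow(610, -1)), Mul(3343, Pow(Pow(Add(-6, -42), -1), -1))) = Add(Mul(2042, Rational(1, 610)), Mul(3343, Pow(Pow(-48, -1), -1))) = Add(Rational(1021, 305), Mul(3343, Pow(Rational(-1, 48), -1))) = Add(Rational(1021, 305), Mul(3343, -48)) = Add(Rational(1021, 305), -160464) = Rational(-48940499, 305)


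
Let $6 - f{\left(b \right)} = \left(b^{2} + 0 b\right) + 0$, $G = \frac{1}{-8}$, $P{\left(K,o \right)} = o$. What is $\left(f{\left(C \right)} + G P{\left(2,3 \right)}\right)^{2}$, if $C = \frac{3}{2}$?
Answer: $\frac{729}{64} \approx 11.391$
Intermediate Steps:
$C = \frac{3}{2}$ ($C = 3 \cdot \frac{1}{2} = \frac{3}{2} \approx 1.5$)
$G = - \frac{1}{8} \approx -0.125$
$f{\left(b \right)} = 6 - b^{2}$ ($f{\left(b \right)} = 6 - \left(\left(b^{2} + 0 b\right) + 0\right) = 6 - \left(\left(b^{2} + 0\right) + 0\right) = 6 - \left(b^{2} + 0\right) = 6 - b^{2}$)
$\left(f{\left(C \right)} + G P{\left(2,3 \right)}\right)^{2} = \left(\left(6 - \left(\frac{3}{2}\right)^{2}\right) - \frac{3}{8}\right)^{2} = \left(\left(6 - \frac{9}{4}\right) - \frac{3}{8}\right)^{2} = \left(\frac{15}{4} - \frac{3}{8}\right)^{2} = \left(\frac{27}{8}\right)^{2} = \frac{729}{64}$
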